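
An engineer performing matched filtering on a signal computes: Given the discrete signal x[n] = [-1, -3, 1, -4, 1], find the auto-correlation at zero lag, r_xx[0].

The auto-correlation at zero lag r_xx[0] equals the signal energy.
r_xx[0] = sum of x[n]^2 = (-1)^2 + (-3)^2 + 1^2 + (-4)^2 + 1^2
= 1 + 9 + 1 + 16 + 1 = 28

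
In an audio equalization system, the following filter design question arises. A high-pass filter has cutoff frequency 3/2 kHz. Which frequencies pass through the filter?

A high-pass filter passes all frequencies above the cutoff frequency 3/2 kHz and attenuates lower frequencies.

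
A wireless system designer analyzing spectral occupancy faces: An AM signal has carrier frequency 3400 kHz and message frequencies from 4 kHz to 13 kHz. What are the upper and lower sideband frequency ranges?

Upper sideband (USB) = fc + [fm_low, fm_high] = 3400 + [4, 13] = [3404, 3413] kHz
Lower sideband (LSB) = fc - [fm_high, fm_low] = 3400 - [13, 4] = [3387, 3396] kHz
Total occupied spectrum: 3387 kHz to 3413 kHz (plus carrier at 3400 kHz)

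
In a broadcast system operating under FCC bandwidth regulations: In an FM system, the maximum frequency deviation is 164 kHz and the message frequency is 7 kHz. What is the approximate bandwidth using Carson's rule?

Carson's rule: BW = 2*(delta_f + f_m)
= 2*(164 + 7) kHz = 342 kHz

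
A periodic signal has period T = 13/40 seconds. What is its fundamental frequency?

The fundamental frequency is the reciprocal of the period.
f = 1/T = 1/(13/40) = 40/13 Hz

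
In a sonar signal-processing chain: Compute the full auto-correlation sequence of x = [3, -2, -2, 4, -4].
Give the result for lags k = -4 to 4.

r_xx[k] = sum_m x[m]*x[m+k], indexed from 0, for k = -4 to 4:
  r_xx[-4] = x[4]*x[0] = -12
  r_xx[-3] = x[3]*x[0] + x[4]*x[1] = 20
  r_xx[-2] = x[2]*x[0] + x[3]*x[1] + x[4]*x[2] = -6
  r_xx[-1] = x[1]*x[0] + x[2]*x[1] + x[3]*x[2] + x[4]*x[3] = -26
  r_xx[0] = x[0]*x[0] + x[1]*x[1] + x[2]*x[2] + x[3]*x[3] + x[4]*x[4] = 49
  r_xx[1] = x[0]*x[1] + x[1]*x[2] + x[2]*x[3] + x[3]*x[4] = -26
  r_xx[2] = x[0]*x[2] + x[1]*x[3] + x[2]*x[4] = -6
  r_xx[3] = x[0]*x[3] + x[1]*x[4] = 20
  r_xx[4] = x[0]*x[4] = -12
r_xx = [-12, 20, -6, -26, 49, -26, -6, 20, -12]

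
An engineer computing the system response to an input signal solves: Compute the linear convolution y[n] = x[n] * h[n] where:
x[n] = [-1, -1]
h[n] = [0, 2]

y[n] = sum_k x[k]*h[n-k]. Output length = len(x) + len(h) - 1 = 2 + 2 - 1 = 3.
y[0] = -1*0 = 0
y[1] = -1*0 + -1*2 = -2
y[2] = -1*2 = -2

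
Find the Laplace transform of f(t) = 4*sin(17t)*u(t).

Standard pair: sin(wt)*u(t) <-> w/(s^2+w^2)
With w = 17: L{4*sin(17t)*u(t)} = 68/(s^2+289)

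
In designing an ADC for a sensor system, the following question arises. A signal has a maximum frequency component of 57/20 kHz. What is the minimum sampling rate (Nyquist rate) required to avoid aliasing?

By the Nyquist-Shannon sampling theorem,
the minimum sampling rate (Nyquist rate) must be at least 2 * f_max.
Nyquist rate = 2 * 57/20 kHz = 57/10 kHz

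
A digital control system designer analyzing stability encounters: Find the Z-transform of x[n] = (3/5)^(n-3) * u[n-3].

Time-shifting property: if X(z) = Z{x[n]}, then Z{x[n-d]} = z^(-d) * X(z)
X(z) = z/(z - 3/5) for x[n] = (3/5)^n * u[n]
Z{x[n-3]} = z^(-3) * z/(z - 3/5) = z^(-2)/(z - 3/5)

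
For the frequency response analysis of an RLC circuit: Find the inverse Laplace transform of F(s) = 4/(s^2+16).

Standard pair: w/(s^2+w^2) <-> sin(wt)*u(t)
Recognize w^2 = 16, so w = 4; numerator 4 = 1*4.
f(t) = sin(4t)*u(t)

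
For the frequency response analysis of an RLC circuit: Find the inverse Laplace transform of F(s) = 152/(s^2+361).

Standard pair: w/(s^2+w^2) <-> sin(wt)*u(t)
Recognize w^2 = 361, so w = 19; numerator 152 = 8*19.
f(t) = 8*sin(19t)*u(t)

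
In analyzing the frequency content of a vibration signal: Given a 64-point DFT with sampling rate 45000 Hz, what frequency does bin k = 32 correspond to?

The frequency of DFT bin k is: f_k = k * f_s / N
f_32 = 32 * 45000 / 64 = 22500 Hz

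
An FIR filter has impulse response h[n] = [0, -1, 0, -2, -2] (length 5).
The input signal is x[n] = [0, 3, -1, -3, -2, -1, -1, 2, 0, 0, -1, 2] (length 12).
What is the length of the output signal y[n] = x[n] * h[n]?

For linear convolution, the output length is:
len(y) = len(x) + len(h) - 1 = 12 + 5 - 1 = 16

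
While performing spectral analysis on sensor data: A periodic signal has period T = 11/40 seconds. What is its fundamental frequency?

The fundamental frequency is the reciprocal of the period.
f = 1/T = 1/(11/40) = 40/11 Hz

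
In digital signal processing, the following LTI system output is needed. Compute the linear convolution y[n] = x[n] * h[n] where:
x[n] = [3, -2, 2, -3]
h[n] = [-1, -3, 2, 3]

y[n] = sum_k x[k]*h[n-k]. Output length = len(x) + len(h) - 1 = 4 + 4 - 1 = 7.
y[0] = 3*-1 = -3
y[1] = -2*-1 + 3*-3 = -7
y[2] = 2*-1 + -2*-3 + 3*2 = 10
y[3] = -3*-1 + 2*-3 + -2*2 + 3*3 = 2
y[4] = -3*-3 + 2*2 + -2*3 = 7
y[5] = -3*2 + 2*3 = 0
y[6] = -3*3 = -9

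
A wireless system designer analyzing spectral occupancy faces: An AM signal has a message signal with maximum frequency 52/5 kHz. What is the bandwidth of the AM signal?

In AM (double-sideband), the bandwidth is twice the message frequency.
BW = 2 * f_m = 2 * 52/5 kHz = 104/5 kHz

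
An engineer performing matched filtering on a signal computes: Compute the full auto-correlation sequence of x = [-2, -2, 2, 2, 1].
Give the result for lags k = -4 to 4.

r_xx[k] = sum_m x[m]*x[m+k], indexed from 0, for k = -4 to 4:
  r_xx[-4] = x[4]*x[0] = -2
  r_xx[-3] = x[3]*x[0] + x[4]*x[1] = -6
  r_xx[-2] = x[2]*x[0] + x[3]*x[1] + x[4]*x[2] = -6
  r_xx[-1] = x[1]*x[0] + x[2]*x[1] + x[3]*x[2] + x[4]*x[3] = 6
  r_xx[0] = x[0]*x[0] + x[1]*x[1] + x[2]*x[2] + x[3]*x[3] + x[4]*x[4] = 17
  r_xx[1] = x[0]*x[1] + x[1]*x[2] + x[2]*x[3] + x[3]*x[4] = 6
  r_xx[2] = x[0]*x[2] + x[1]*x[3] + x[2]*x[4] = -6
  r_xx[3] = x[0]*x[3] + x[1]*x[4] = -6
  r_xx[4] = x[0]*x[4] = -2
r_xx = [-2, -6, -6, 6, 17, 6, -6, -6, -2]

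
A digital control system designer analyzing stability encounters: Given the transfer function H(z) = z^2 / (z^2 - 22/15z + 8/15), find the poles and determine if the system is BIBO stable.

Poles are roots of the denominator: z^2 - 22/15z + 8/15 = 0.
Quadratic formula: z = [-(-22/15) +/- sqrt((-22/15)^2 - 4*(8/15))] / 2
Discriminant = 484/225 - 32/15 = 4/225; sqrt = 2/15.
z = (22/15 +/- 2/15) / 2 => z = 4/5 or z = 2/3.
|p1| = 2/3, |p2| = 4/5.
For BIBO stability, all poles must lie inside the unit circle (|p| < 1).
System is STABLE since both |p| < 1.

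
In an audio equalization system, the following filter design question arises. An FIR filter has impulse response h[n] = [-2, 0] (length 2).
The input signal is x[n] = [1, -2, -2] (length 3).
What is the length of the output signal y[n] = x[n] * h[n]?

For linear convolution, the output length is:
len(y) = len(x) + len(h) - 1 = 3 + 2 - 1 = 4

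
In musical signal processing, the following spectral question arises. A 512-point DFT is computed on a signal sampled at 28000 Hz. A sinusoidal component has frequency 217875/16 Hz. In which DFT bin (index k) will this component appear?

DFT frequency resolution = f_s/N = 28000/512 = 875/16 Hz
Bin index k = f_signal / resolution = 217875/16 / 875/16 = 249
The signal frequency 217875/16 Hz falls in DFT bin k = 249.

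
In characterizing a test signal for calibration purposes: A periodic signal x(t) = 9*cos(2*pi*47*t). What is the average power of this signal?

Average power of A*cos(wt) is A^2/2.
P = 9^2 / 2 = 81/2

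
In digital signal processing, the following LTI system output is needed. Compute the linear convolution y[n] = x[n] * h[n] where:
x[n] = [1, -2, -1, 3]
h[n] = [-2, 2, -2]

y[n] = sum_k x[k]*h[n-k]. Output length = len(x) + len(h) - 1 = 4 + 3 - 1 = 6.
y[0] = 1*-2 = -2
y[1] = -2*-2 + 1*2 = 6
y[2] = -1*-2 + -2*2 + 1*-2 = -4
y[3] = 3*-2 + -1*2 + -2*-2 = -4
y[4] = 3*2 + -1*-2 = 8
y[5] = 3*-2 = -6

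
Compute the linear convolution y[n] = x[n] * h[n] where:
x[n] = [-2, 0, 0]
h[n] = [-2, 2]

y[n] = sum_k x[k]*h[n-k]. Output length = len(x) + len(h) - 1 = 3 + 2 - 1 = 4.
y[0] = -2*-2 = 4
y[1] = 0*-2 + -2*2 = -4
y[2] = 0*-2 + 0*2 = 0
y[3] = 0*2 = 0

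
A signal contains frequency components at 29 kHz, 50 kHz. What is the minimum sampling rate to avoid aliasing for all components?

The highest frequency component is f_max = 50 kHz.
Nyquist rate = 2 * f_max = 2 * 50 kHz = 100 kHz.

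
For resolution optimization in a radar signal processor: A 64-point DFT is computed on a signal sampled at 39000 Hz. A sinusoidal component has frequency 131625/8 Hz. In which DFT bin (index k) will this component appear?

DFT frequency resolution = f_s/N = 39000/64 = 4875/8 Hz
Bin index k = f_signal / resolution = 131625/8 / 4875/8 = 27
The signal frequency 131625/8 Hz falls in DFT bin k = 27.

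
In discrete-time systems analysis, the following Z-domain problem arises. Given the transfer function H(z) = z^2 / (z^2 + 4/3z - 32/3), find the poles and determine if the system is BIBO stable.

Poles are roots of the denominator: z^2 + 4/3z - 32/3 = 0.
Quadratic formula: z = [-(4/3) +/- sqrt((4/3)^2 - 4*(-32/3))] / 2
Discriminant = 16/9 + 128/3 = 400/9; sqrt = 20/3.
z = (-4/3 +/- 20/3) / 2 => z = 8/3 or z = -4.
|p1| = 8/3, |p2| = 4.
For BIBO stability, all poles must lie inside the unit circle (|p| < 1).
System is UNSTABLE since at least one |p| >= 1.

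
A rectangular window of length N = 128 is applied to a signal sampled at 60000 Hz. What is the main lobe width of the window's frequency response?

For a rectangular window of length N,
the main lobe width in frequency is 2*f_s/N.
= 2*60000/128 = 1875/2 Hz
This determines the minimum frequency separation for resolving two sinusoids.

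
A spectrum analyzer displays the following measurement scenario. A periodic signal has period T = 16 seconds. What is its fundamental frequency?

The fundamental frequency is the reciprocal of the period.
f = 1/T = 1/(16) = 1/16 Hz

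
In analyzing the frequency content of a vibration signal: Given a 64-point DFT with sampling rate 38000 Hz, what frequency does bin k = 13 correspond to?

The frequency of DFT bin k is: f_k = k * f_s / N
f_13 = 13 * 38000 / 64 = 30875/4 Hz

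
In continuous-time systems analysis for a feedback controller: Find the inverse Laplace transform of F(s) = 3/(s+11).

Standard pair: k/(s+a) <-> k*e^(-at)*u(t)
With k=3, a=11: f(t) = 3*e^(-11t)*u(t)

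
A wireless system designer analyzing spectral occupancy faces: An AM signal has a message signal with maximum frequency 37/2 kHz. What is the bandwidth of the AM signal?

In AM (double-sideband), the bandwidth is twice the message frequency.
BW = 2 * f_m = 2 * 37/2 kHz = 37 kHz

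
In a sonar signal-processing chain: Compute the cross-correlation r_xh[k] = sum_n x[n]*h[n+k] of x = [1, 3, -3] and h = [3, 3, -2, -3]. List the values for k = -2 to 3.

Both sequences indexed from 0 and zero outside their support.
Lags with overlap: k = -2 to 3.
  r_xh[-2] = x[2]*h[0] = -9
  r_xh[-1] = x[1]*h[0] + x[2]*h[1] = 0
  r_xh[0] = x[0]*h[0] + x[1]*h[1] + x[2]*h[2] = 18
  r_xh[1] = x[0]*h[1] + x[1]*h[2] + x[2]*h[3] = 6
  r_xh[2] = x[0]*h[2] + x[1]*h[3] = -11
  r_xh[3] = x[0]*h[3] = -3
r_xh = [-9, 0, 18, 6, -11, -3] (for k = -2, ..., 3)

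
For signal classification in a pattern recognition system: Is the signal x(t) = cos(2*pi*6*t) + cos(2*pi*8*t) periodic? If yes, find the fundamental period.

f1 = 6 Hz, f2 = 8 Hz
Period T1 = 1/6, T2 = 1/8
Ratio T1/T2 = 8/6, which is rational.
The signal is periodic with fundamental period T = 1/GCD(6,8) = 1/2 s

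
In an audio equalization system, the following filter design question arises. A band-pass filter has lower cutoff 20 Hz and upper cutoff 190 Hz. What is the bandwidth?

Bandwidth = f_high - f_low
= 190 Hz - 20 Hz = 170 Hz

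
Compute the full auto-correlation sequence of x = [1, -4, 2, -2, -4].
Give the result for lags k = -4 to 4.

r_xx[k] = sum_m x[m]*x[m+k], indexed from 0, for k = -4 to 4:
  r_xx[-4] = x[4]*x[0] = -4
  r_xx[-3] = x[3]*x[0] + x[4]*x[1] = 14
  r_xx[-2] = x[2]*x[0] + x[3]*x[1] + x[4]*x[2] = 2
  r_xx[-1] = x[1]*x[0] + x[2]*x[1] + x[3]*x[2] + x[4]*x[3] = -8
  r_xx[0] = x[0]*x[0] + x[1]*x[1] + x[2]*x[2] + x[3]*x[3] + x[4]*x[4] = 41
  r_xx[1] = x[0]*x[1] + x[1]*x[2] + x[2]*x[3] + x[3]*x[4] = -8
  r_xx[2] = x[0]*x[2] + x[1]*x[3] + x[2]*x[4] = 2
  r_xx[3] = x[0]*x[3] + x[1]*x[4] = 14
  r_xx[4] = x[0]*x[4] = -4
r_xx = [-4, 14, 2, -8, 41, -8, 2, 14, -4]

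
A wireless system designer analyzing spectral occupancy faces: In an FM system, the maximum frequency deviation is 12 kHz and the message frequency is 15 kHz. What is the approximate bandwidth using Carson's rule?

Carson's rule: BW = 2*(delta_f + f_m)
= 2*(12 + 15) kHz = 54 kHz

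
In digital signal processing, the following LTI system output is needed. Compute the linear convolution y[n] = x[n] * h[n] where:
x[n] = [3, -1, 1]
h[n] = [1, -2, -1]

y[n] = sum_k x[k]*h[n-k]. Output length = len(x) + len(h) - 1 = 3 + 3 - 1 = 5.
y[0] = 3*1 = 3
y[1] = -1*1 + 3*-2 = -7
y[2] = 1*1 + -1*-2 + 3*-1 = 0
y[3] = 1*-2 + -1*-1 = -1
y[4] = 1*-1 = -1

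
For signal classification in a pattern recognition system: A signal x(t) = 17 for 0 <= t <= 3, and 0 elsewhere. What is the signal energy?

Energy = integral of |x(t)|^2 dt over the signal duration
= 17^2 * 3 = 289 * 3 = 867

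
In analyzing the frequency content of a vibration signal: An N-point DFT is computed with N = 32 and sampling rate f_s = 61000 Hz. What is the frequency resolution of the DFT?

DFT frequency resolution = f_s / N
= 61000 / 32 = 7625/4 Hz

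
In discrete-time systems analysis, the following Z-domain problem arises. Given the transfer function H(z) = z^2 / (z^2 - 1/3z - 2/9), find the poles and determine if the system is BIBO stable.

Poles are roots of the denominator: z^2 - 1/3z - 2/9 = 0.
Quadratic formula: z = [-(-1/3) +/- sqrt((-1/3)^2 - 4*(-2/9))] / 2
Discriminant = 1/9 + 8/9 = 1; sqrt = 1.
z = (1/3 +/- 1) / 2 => z = 2/3 or z = -1/3.
|p1| = 1/3, |p2| = 2/3.
For BIBO stability, all poles must lie inside the unit circle (|p| < 1).
System is STABLE since both |p| < 1.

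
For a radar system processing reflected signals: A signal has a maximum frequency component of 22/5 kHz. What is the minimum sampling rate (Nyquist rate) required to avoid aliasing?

By the Nyquist-Shannon sampling theorem,
the minimum sampling rate (Nyquist rate) must be at least 2 * f_max.
Nyquist rate = 2 * 22/5 kHz = 44/5 kHz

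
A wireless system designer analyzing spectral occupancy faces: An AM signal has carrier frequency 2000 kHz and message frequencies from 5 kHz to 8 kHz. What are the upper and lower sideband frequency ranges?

Upper sideband (USB) = fc + [fm_low, fm_high] = 2000 + [5, 8] = [2005, 2008] kHz
Lower sideband (LSB) = fc - [fm_high, fm_low] = 2000 - [8, 5] = [1992, 1995] kHz
Total occupied spectrum: 1992 kHz to 2008 kHz (plus carrier at 2000 kHz)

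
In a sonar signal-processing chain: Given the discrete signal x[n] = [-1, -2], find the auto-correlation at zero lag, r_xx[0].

The auto-correlation at zero lag r_xx[0] equals the signal energy.
r_xx[0] = sum of x[n]^2 = (-1)^2 + (-2)^2
= 1 + 4 = 5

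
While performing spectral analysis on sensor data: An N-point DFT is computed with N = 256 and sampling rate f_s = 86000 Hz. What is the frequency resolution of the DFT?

DFT frequency resolution = f_s / N
= 86000 / 256 = 5375/16 Hz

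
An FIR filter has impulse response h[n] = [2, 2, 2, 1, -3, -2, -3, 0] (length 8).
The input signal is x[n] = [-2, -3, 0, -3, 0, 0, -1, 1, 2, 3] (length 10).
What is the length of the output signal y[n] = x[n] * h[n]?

For linear convolution, the output length is:
len(y) = len(x) + len(h) - 1 = 10 + 8 - 1 = 17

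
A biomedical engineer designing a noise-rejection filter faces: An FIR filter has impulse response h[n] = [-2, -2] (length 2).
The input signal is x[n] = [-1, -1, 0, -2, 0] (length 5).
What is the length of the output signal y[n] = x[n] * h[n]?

For linear convolution, the output length is:
len(y) = len(x) + len(h) - 1 = 5 + 2 - 1 = 6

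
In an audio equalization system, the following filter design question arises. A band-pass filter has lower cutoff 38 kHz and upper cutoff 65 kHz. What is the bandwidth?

Bandwidth = f_high - f_low
= 65 kHz - 38 kHz = 27 kHz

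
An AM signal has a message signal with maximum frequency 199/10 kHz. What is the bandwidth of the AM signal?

In AM (double-sideband), the bandwidth is twice the message frequency.
BW = 2 * f_m = 2 * 199/10 kHz = 199/5 kHz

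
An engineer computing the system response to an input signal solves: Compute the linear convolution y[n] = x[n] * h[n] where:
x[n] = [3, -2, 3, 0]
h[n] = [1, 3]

y[n] = sum_k x[k]*h[n-k]. Output length = len(x) + len(h) - 1 = 4 + 2 - 1 = 5.
y[0] = 3*1 = 3
y[1] = -2*1 + 3*3 = 7
y[2] = 3*1 + -2*3 = -3
y[3] = 0*1 + 3*3 = 9
y[4] = 0*3 = 0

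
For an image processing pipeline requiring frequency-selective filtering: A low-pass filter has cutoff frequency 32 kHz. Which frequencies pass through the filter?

A low-pass filter passes all frequencies below the cutoff frequency 32 kHz and attenuates higher frequencies.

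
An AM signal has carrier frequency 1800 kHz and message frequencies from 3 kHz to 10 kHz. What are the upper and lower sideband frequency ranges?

Upper sideband (USB) = fc + [fm_low, fm_high] = 1800 + [3, 10] = [1803, 1810] kHz
Lower sideband (LSB) = fc - [fm_high, fm_low] = 1800 - [10, 3] = [1790, 1797] kHz
Total occupied spectrum: 1790 kHz to 1810 kHz (plus carrier at 1800 kHz)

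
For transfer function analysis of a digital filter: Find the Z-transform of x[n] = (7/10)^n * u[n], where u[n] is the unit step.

The Z-transform of a^n * u[n] is z/(z-a) for |z| > |a|.
Here a = 7/10, so X(z) = z/(z - (7/10)) = 10z/(10z - 7)
ROC: |z| > 7/10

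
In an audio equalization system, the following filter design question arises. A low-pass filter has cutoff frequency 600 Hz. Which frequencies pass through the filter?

A low-pass filter passes all frequencies below the cutoff frequency 600 Hz and attenuates higher frequencies.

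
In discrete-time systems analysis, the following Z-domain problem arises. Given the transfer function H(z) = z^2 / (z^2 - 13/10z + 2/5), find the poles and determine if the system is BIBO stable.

Poles are roots of the denominator: z^2 - 13/10z + 2/5 = 0.
Quadratic formula: z = [-(-13/10) +/- sqrt((-13/10)^2 - 4*(2/5))] / 2
Discriminant = 169/100 - 8/5 = 9/100; sqrt = 3/10.
z = (13/10 +/- 3/10) / 2 => z = 4/5 or z = 1/2.
|p1| = 4/5, |p2| = 1/2.
For BIBO stability, all poles must lie inside the unit circle (|p| < 1).
System is STABLE since both |p| < 1.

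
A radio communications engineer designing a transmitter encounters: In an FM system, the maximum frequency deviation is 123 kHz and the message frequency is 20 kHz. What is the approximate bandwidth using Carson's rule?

Carson's rule: BW = 2*(delta_f + f_m)
= 2*(123 + 20) kHz = 286 kHz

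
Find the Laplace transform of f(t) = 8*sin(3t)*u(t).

Standard pair: sin(wt)*u(t) <-> w/(s^2+w^2)
With w = 3: L{8*sin(3t)*u(t)} = 24/(s^2+9)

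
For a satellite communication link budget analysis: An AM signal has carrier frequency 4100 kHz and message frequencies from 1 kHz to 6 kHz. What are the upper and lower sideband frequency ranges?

Upper sideband (USB) = fc + [fm_low, fm_high] = 4100 + [1, 6] = [4101, 4106] kHz
Lower sideband (LSB) = fc - [fm_high, fm_low] = 4100 - [6, 1] = [4094, 4099] kHz
Total occupied spectrum: 4094 kHz to 4106 kHz (plus carrier at 4100 kHz)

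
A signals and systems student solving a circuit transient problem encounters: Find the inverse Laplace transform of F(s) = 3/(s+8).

Standard pair: k/(s+a) <-> k*e^(-at)*u(t)
With k=3, a=8: f(t) = 3*e^(-8t)*u(t)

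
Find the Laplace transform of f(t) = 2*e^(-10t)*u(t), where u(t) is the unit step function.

Standard Laplace transform pair:
e^(-at)*u(t) <-> 1/(s+a)
With a = 10: L{2*e^(-10t)*u(t)} = 2/(s+10), ROC: Re(s) > -10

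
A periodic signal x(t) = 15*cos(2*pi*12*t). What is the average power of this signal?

Average power of A*cos(wt) is A^2/2.
P = 15^2 / 2 = 225/2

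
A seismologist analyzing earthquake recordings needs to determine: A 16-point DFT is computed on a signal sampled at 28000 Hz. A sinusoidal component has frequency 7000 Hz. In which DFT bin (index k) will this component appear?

DFT frequency resolution = f_s/N = 28000/16 = 1750 Hz
Bin index k = f_signal / resolution = 7000 / 1750 = 4
The signal frequency 7000 Hz falls in DFT bin k = 4.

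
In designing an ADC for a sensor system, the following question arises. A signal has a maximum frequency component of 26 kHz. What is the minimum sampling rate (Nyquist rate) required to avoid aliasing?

By the Nyquist-Shannon sampling theorem,
the minimum sampling rate (Nyquist rate) must be at least 2 * f_max.
Nyquist rate = 2 * 26 kHz = 52 kHz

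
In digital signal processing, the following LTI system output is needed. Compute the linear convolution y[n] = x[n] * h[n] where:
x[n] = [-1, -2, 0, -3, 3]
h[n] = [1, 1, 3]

y[n] = sum_k x[k]*h[n-k]. Output length = len(x) + len(h) - 1 = 5 + 3 - 1 = 7.
y[0] = -1*1 = -1
y[1] = -2*1 + -1*1 = -3
y[2] = 0*1 + -2*1 + -1*3 = -5
y[3] = -3*1 + 0*1 + -2*3 = -9
y[4] = 3*1 + -3*1 + 0*3 = 0
y[5] = 3*1 + -3*3 = -6
y[6] = 3*3 = 9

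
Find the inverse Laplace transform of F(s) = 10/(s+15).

Standard pair: k/(s+a) <-> k*e^(-at)*u(t)
With k=10, a=15: f(t) = 10*e^(-15t)*u(t)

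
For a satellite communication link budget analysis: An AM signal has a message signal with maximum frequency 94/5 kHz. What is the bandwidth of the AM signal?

In AM (double-sideband), the bandwidth is twice the message frequency.
BW = 2 * f_m = 2 * 94/5 kHz = 188/5 kHz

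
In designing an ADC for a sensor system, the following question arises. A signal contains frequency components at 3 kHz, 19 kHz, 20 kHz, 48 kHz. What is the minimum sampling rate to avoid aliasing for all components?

The highest frequency component is f_max = 48 kHz.
Nyquist rate = 2 * f_max = 2 * 48 kHz = 96 kHz.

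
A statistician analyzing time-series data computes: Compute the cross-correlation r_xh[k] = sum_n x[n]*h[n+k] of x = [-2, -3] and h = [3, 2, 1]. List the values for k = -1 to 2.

Both sequences indexed from 0 and zero outside their support.
Lags with overlap: k = -1 to 2.
  r_xh[-1] = x[1]*h[0] = -9
  r_xh[0] = x[0]*h[0] + x[1]*h[1] = -12
  r_xh[1] = x[0]*h[1] + x[1]*h[2] = -7
  r_xh[2] = x[0]*h[2] = -2
r_xh = [-9, -12, -7, -2] (for k = -1, ..., 2)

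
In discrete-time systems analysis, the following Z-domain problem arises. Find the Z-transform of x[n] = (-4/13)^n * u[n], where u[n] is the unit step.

The Z-transform of a^n * u[n] is z/(z-a) for |z| > |a|.
Here a = -4/13, so X(z) = z/(z - (-4/13)) = 13z/(13z + 4)
ROC: |z| > 4/13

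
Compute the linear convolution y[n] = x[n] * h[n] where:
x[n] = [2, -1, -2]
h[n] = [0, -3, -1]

y[n] = sum_k x[k]*h[n-k]. Output length = len(x) + len(h) - 1 = 3 + 3 - 1 = 5.
y[0] = 2*0 = 0
y[1] = -1*0 + 2*-3 = -6
y[2] = -2*0 + -1*-3 + 2*-1 = 1
y[3] = -2*-3 + -1*-1 = 7
y[4] = -2*-1 = 2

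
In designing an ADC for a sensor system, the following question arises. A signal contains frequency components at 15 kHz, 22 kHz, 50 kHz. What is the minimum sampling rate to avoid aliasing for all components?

The highest frequency component is f_max = 50 kHz.
Nyquist rate = 2 * f_max = 2 * 50 kHz = 100 kHz.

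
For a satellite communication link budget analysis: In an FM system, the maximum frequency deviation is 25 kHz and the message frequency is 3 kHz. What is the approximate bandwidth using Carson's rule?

Carson's rule: BW = 2*(delta_f + f_m)
= 2*(25 + 3) kHz = 56 kHz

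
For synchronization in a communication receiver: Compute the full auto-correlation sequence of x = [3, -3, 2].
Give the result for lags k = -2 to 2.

r_xx[k] = sum_m x[m]*x[m+k], indexed from 0, for k = -2 to 2:
  r_xx[-2] = x[2]*x[0] = 6
  r_xx[-1] = x[1]*x[0] + x[2]*x[1] = -15
  r_xx[0] = x[0]*x[0] + x[1]*x[1] + x[2]*x[2] = 22
  r_xx[1] = x[0]*x[1] + x[1]*x[2] = -15
  r_xx[2] = x[0]*x[2] = 6
r_xx = [6, -15, 22, -15, 6]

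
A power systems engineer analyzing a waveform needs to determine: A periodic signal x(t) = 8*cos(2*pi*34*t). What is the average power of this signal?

Average power of A*cos(wt) is A^2/2.
P = 8^2 / 2 = 64/2 = 32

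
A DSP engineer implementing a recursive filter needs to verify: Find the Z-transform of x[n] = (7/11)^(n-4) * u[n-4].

Time-shifting property: if X(z) = Z{x[n]}, then Z{x[n-d]} = z^(-d) * X(z)
X(z) = z/(z - 7/11) for x[n] = (7/11)^n * u[n]
Z{x[n-4]} = z^(-4) * z/(z - 7/11) = z^(-3)/(z - 7/11)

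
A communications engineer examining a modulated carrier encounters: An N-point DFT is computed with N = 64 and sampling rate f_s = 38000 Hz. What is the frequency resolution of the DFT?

DFT frequency resolution = f_s / N
= 38000 / 64 = 2375/4 Hz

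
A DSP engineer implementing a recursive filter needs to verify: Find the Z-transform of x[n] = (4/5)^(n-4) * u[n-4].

Time-shifting property: if X(z) = Z{x[n]}, then Z{x[n-d]} = z^(-d) * X(z)
X(z) = z/(z - 4/5) for x[n] = (4/5)^n * u[n]
Z{x[n-4]} = z^(-4) * z/(z - 4/5) = z^(-3)/(z - 4/5)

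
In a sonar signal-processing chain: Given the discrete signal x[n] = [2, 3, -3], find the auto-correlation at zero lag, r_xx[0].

The auto-correlation at zero lag r_xx[0] equals the signal energy.
r_xx[0] = sum of x[n]^2 = 2^2 + 3^2 + (-3)^2
= 4 + 9 + 9 = 22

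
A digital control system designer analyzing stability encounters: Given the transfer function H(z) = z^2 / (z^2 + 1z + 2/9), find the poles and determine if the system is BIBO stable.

Poles are roots of the denominator: z^2 + 1z + 2/9 = 0.
Quadratic formula: z = [-(1) +/- sqrt((1)^2 - 4*(2/9))] / 2
Discriminant = 1 - 8/9 = 1/9; sqrt = 1/3.
z = (-1 +/- 1/3) / 2 => z = -1/3 or z = -2/3.
|p1| = 2/3, |p2| = 1/3.
For BIBO stability, all poles must lie inside the unit circle (|p| < 1).
System is STABLE since both |p| < 1.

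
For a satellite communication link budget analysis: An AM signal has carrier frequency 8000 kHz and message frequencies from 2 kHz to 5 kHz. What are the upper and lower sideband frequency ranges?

Upper sideband (USB) = fc + [fm_low, fm_high] = 8000 + [2, 5] = [8002, 8005] kHz
Lower sideband (LSB) = fc - [fm_high, fm_low] = 8000 - [5, 2] = [7995, 7998] kHz
Total occupied spectrum: 7995 kHz to 8005 kHz (plus carrier at 8000 kHz)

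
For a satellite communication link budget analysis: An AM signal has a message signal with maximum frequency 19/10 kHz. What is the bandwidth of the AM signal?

In AM (double-sideband), the bandwidth is twice the message frequency.
BW = 2 * f_m = 2 * 19/10 kHz = 19/5 kHz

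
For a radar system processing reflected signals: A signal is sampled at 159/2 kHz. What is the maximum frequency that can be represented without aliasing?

The maximum frequency that can be represented without aliasing
is the Nyquist frequency: f_max = f_s / 2 = 159/2 kHz / 2 = 159/4 kHz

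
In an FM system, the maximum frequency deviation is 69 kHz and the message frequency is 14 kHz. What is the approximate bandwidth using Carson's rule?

Carson's rule: BW = 2*(delta_f + f_m)
= 2*(69 + 14) kHz = 166 kHz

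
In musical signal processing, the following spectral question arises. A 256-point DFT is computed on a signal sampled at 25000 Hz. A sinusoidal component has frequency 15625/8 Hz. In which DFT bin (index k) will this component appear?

DFT frequency resolution = f_s/N = 25000/256 = 3125/32 Hz
Bin index k = f_signal / resolution = 15625/8 / 3125/32 = 20
The signal frequency 15625/8 Hz falls in DFT bin k = 20.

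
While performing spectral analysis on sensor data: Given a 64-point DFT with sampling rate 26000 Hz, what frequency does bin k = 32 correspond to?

The frequency of DFT bin k is: f_k = k * f_s / N
f_32 = 32 * 26000 / 64 = 13000 Hz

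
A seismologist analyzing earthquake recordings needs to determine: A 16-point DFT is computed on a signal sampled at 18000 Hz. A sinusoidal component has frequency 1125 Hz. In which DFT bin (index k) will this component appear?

DFT frequency resolution = f_s/N = 18000/16 = 1125 Hz
Bin index k = f_signal / resolution = 1125 / 1125 = 1
The signal frequency 1125 Hz falls in DFT bin k = 1.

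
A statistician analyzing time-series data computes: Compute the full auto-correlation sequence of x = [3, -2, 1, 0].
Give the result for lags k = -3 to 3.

r_xx[k] = sum_m x[m]*x[m+k], indexed from 0, for k = -3 to 3:
  r_xx[-3] = x[3]*x[0] = 0
  r_xx[-2] = x[2]*x[0] + x[3]*x[1] = 3
  r_xx[-1] = x[1]*x[0] + x[2]*x[1] + x[3]*x[2] = -8
  r_xx[0] = x[0]*x[0] + x[1]*x[1] + x[2]*x[2] + x[3]*x[3] = 14
  r_xx[1] = x[0]*x[1] + x[1]*x[2] + x[2]*x[3] = -8
  r_xx[2] = x[0]*x[2] + x[1]*x[3] = 3
  r_xx[3] = x[0]*x[3] = 0
r_xx = [0, 3, -8, 14, -8, 3, 0]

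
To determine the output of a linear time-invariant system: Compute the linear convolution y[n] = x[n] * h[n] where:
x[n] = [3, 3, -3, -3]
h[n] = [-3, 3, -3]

y[n] = sum_k x[k]*h[n-k]. Output length = len(x) + len(h) - 1 = 4 + 3 - 1 = 6.
y[0] = 3*-3 = -9
y[1] = 3*-3 + 3*3 = 0
y[2] = -3*-3 + 3*3 + 3*-3 = 9
y[3] = -3*-3 + -3*3 + 3*-3 = -9
y[4] = -3*3 + -3*-3 = 0
y[5] = -3*-3 = 9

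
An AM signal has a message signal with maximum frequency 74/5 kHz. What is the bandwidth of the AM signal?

In AM (double-sideband), the bandwidth is twice the message frequency.
BW = 2 * f_m = 2 * 74/5 kHz = 148/5 kHz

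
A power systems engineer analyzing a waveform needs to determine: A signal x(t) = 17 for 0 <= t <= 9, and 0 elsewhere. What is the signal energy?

Energy = integral of |x(t)|^2 dt over the signal duration
= 17^2 * 9 = 289 * 9 = 2601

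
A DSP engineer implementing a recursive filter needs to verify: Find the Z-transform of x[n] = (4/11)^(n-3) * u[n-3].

Time-shifting property: if X(z) = Z{x[n]}, then Z{x[n-d]} = z^(-d) * X(z)
X(z) = z/(z - 4/11) for x[n] = (4/11)^n * u[n]
Z{x[n-3]} = z^(-3) * z/(z - 4/11) = z^(-2)/(z - 4/11)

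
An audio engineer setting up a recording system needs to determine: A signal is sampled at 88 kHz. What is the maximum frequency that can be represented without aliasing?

The maximum frequency that can be represented without aliasing
is the Nyquist frequency: f_max = f_s / 2 = 88 kHz / 2 = 44 kHz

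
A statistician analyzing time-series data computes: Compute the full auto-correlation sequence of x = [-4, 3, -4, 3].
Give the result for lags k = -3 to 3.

r_xx[k] = sum_m x[m]*x[m+k], indexed from 0, for k = -3 to 3:
  r_xx[-3] = x[3]*x[0] = -12
  r_xx[-2] = x[2]*x[0] + x[3]*x[1] = 25
  r_xx[-1] = x[1]*x[0] + x[2]*x[1] + x[3]*x[2] = -36
  r_xx[0] = x[0]*x[0] + x[1]*x[1] + x[2]*x[2] + x[3]*x[3] = 50
  r_xx[1] = x[0]*x[1] + x[1]*x[2] + x[2]*x[3] = -36
  r_xx[2] = x[0]*x[2] + x[1]*x[3] = 25
  r_xx[3] = x[0]*x[3] = -12
r_xx = [-12, 25, -36, 50, -36, 25, -12]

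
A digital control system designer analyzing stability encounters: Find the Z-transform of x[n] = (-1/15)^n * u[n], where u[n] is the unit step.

The Z-transform of a^n * u[n] is z/(z-a) for |z| > |a|.
Here a = -1/15, so X(z) = z/(z - (-1/15)) = 15z/(15z + 1)
ROC: |z| > 1/15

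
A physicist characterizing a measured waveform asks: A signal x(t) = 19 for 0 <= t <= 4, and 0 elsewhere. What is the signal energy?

Energy = integral of |x(t)|^2 dt over the signal duration
= 19^2 * 4 = 361 * 4 = 1444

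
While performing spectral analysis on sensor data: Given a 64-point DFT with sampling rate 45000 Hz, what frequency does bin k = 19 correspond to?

The frequency of DFT bin k is: f_k = k * f_s / N
f_19 = 19 * 45000 / 64 = 106875/8 Hz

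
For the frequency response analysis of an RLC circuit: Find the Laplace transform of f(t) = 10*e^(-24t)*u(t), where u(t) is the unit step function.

Standard Laplace transform pair:
e^(-at)*u(t) <-> 1/(s+a)
With a = 24: L{10*e^(-24t)*u(t)} = 10/(s+24), ROC: Re(s) > -24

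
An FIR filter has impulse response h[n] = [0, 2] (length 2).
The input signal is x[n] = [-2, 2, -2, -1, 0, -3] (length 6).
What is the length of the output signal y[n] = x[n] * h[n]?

For linear convolution, the output length is:
len(y) = len(x) + len(h) - 1 = 6 + 2 - 1 = 7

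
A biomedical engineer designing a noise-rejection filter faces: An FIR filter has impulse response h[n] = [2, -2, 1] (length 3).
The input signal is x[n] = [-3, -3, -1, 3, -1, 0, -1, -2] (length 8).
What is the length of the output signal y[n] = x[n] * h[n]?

For linear convolution, the output length is:
len(y) = len(x) + len(h) - 1 = 8 + 3 - 1 = 10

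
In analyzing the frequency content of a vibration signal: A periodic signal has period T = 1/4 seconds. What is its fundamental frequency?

The fundamental frequency is the reciprocal of the period.
f = 1/T = 1/(1/4) = 4 Hz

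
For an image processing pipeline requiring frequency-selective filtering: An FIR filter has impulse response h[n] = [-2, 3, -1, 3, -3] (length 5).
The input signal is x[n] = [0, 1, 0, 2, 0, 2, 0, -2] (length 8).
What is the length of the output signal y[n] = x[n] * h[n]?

For linear convolution, the output length is:
len(y) = len(x) + len(h) - 1 = 8 + 5 - 1 = 12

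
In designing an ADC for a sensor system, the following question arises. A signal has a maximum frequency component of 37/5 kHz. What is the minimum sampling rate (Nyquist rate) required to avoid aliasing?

By the Nyquist-Shannon sampling theorem,
the minimum sampling rate (Nyquist rate) must be at least 2 * f_max.
Nyquist rate = 2 * 37/5 kHz = 74/5 kHz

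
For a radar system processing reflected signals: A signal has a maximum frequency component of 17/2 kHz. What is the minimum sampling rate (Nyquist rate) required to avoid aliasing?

By the Nyquist-Shannon sampling theorem,
the minimum sampling rate (Nyquist rate) must be at least 2 * f_max.
Nyquist rate = 2 * 17/2 kHz = 17 kHz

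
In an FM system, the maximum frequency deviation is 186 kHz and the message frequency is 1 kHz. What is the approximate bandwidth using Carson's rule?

Carson's rule: BW = 2*(delta_f + f_m)
= 2*(186 + 1) kHz = 374 kHz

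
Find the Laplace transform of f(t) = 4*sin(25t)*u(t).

Standard pair: sin(wt)*u(t) <-> w/(s^2+w^2)
With w = 25: L{4*sin(25t)*u(t)} = 100/(s^2+625)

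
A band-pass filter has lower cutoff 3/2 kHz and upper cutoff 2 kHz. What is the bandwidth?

Bandwidth = f_high - f_low
= 2 kHz - 3/2 kHz = 1/2 kHz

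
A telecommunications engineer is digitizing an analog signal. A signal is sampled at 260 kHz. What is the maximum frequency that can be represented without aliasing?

The maximum frequency that can be represented without aliasing
is the Nyquist frequency: f_max = f_s / 2 = 260 kHz / 2 = 130 kHz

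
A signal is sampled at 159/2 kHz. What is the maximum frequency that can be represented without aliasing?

The maximum frequency that can be represented without aliasing
is the Nyquist frequency: f_max = f_s / 2 = 159/2 kHz / 2 = 159/4 kHz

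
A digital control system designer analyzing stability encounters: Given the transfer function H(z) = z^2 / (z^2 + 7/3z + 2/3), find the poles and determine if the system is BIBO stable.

Poles are roots of the denominator: z^2 + 7/3z + 2/3 = 0.
Quadratic formula: z = [-(7/3) +/- sqrt((7/3)^2 - 4*(2/3))] / 2
Discriminant = 49/9 - 8/3 = 25/9; sqrt = 5/3.
z = (-7/3 +/- 5/3) / 2 => z = -1/3 or z = -2.
|p1| = 2, |p2| = 1/3.
For BIBO stability, all poles must lie inside the unit circle (|p| < 1).
System is UNSTABLE since at least one |p| >= 1.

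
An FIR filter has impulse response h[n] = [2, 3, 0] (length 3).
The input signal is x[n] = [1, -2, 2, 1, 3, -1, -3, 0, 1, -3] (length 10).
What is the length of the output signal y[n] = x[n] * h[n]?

For linear convolution, the output length is:
len(y) = len(x) + len(h) - 1 = 10 + 3 - 1 = 12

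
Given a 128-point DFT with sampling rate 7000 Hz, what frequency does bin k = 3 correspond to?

The frequency of DFT bin k is: f_k = k * f_s / N
f_3 = 3 * 7000 / 128 = 2625/16 Hz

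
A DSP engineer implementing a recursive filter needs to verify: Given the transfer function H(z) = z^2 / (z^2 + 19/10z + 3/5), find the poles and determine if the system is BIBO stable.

Poles are roots of the denominator: z^2 + 19/10z + 3/5 = 0.
Quadratic formula: z = [-(19/10) +/- sqrt((19/10)^2 - 4*(3/5))] / 2
Discriminant = 361/100 - 12/5 = 121/100; sqrt = 11/10.
z = (-19/10 +/- 11/10) / 2 => z = -2/5 or z = -3/2.
|p1| = 3/2, |p2| = 2/5.
For BIBO stability, all poles must lie inside the unit circle (|p| < 1).
System is UNSTABLE since at least one |p| >= 1.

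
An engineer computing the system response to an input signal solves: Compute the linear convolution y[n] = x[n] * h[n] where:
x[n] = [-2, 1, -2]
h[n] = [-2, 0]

y[n] = sum_k x[k]*h[n-k]. Output length = len(x) + len(h) - 1 = 3 + 2 - 1 = 4.
y[0] = -2*-2 = 4
y[1] = 1*-2 + -2*0 = -2
y[2] = -2*-2 + 1*0 = 4
y[3] = -2*0 = 0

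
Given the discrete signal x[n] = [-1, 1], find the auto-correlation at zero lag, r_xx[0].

The auto-correlation at zero lag r_xx[0] equals the signal energy.
r_xx[0] = sum of x[n]^2 = (-1)^2 + 1^2
= 1 + 1 = 2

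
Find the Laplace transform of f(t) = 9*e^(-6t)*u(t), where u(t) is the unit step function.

Standard Laplace transform pair:
e^(-at)*u(t) <-> 1/(s+a)
With a = 6: L{9*e^(-6t)*u(t)} = 9/(s+6), ROC: Re(s) > -6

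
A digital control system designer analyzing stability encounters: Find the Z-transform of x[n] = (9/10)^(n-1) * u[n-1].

Time-shifting property: if X(z) = Z{x[n]}, then Z{x[n-d]} = z^(-d) * X(z)
X(z) = z/(z - 9/10) for x[n] = (9/10)^n * u[n]
Z{x[n-1]} = z^(-1) * z/(z - 9/10) = 1/(z - 9/10)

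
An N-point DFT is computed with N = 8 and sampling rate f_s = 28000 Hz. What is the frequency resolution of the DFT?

DFT frequency resolution = f_s / N
= 28000 / 8 = 3500 Hz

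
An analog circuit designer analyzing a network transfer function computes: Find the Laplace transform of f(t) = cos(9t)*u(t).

Standard pair: cos(wt)*u(t) <-> s/(s^2+w^2)
With w = 9: L{cos(9t)*u(t)} = s/(s^2+81)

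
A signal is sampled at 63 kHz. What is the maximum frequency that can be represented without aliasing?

The maximum frequency that can be represented without aliasing
is the Nyquist frequency: f_max = f_s / 2 = 63 kHz / 2 = 63/2 kHz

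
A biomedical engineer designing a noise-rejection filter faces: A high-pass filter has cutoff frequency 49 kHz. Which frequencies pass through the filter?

A high-pass filter passes all frequencies above the cutoff frequency 49 kHz and attenuates lower frequencies.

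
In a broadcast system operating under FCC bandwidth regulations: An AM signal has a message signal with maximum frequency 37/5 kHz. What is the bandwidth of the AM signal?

In AM (double-sideband), the bandwidth is twice the message frequency.
BW = 2 * f_m = 2 * 37/5 kHz = 74/5 kHz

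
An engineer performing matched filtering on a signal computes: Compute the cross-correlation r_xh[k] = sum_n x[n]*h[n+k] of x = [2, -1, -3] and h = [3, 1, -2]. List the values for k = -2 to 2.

Both sequences indexed from 0 and zero outside their support.
Lags with overlap: k = -2 to 2.
  r_xh[-2] = x[2]*h[0] = -9
  r_xh[-1] = x[1]*h[0] + x[2]*h[1] = -6
  r_xh[0] = x[0]*h[0] + x[1]*h[1] + x[2]*h[2] = 11
  r_xh[1] = x[0]*h[1] + x[1]*h[2] = 4
  r_xh[2] = x[0]*h[2] = -4
r_xh = [-9, -6, 11, 4, -4] (for k = -2, ..., 2)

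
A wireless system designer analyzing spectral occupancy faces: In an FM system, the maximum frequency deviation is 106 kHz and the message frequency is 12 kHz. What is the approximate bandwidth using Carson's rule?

Carson's rule: BW = 2*(delta_f + f_m)
= 2*(106 + 12) kHz = 236 kHz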